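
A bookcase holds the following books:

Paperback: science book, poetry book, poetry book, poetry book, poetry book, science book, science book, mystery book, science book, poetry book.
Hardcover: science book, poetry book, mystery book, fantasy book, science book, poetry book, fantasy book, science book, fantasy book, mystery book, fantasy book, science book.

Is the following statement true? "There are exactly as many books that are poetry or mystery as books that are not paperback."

|books that are poetry or mystery| = 10.
|books that are not paperback| = 12.
The claim requires 10 = 12, which does not hold.

False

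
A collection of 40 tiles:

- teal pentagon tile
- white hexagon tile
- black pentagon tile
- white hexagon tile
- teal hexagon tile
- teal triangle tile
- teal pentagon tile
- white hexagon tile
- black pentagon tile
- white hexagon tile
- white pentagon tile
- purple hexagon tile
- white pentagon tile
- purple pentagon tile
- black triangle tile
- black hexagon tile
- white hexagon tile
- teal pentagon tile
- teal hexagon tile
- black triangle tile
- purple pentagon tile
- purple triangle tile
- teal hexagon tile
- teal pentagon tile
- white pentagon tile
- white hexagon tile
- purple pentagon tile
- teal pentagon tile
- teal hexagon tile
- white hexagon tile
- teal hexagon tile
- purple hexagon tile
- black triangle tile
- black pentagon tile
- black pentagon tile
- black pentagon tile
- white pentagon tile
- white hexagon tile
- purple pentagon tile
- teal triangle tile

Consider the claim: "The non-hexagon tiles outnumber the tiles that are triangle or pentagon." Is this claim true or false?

False

non-hexagon tiles: 24.
tiles that are triangle or pentagon: 24.
The claim requires 24 > 24, which does not hold.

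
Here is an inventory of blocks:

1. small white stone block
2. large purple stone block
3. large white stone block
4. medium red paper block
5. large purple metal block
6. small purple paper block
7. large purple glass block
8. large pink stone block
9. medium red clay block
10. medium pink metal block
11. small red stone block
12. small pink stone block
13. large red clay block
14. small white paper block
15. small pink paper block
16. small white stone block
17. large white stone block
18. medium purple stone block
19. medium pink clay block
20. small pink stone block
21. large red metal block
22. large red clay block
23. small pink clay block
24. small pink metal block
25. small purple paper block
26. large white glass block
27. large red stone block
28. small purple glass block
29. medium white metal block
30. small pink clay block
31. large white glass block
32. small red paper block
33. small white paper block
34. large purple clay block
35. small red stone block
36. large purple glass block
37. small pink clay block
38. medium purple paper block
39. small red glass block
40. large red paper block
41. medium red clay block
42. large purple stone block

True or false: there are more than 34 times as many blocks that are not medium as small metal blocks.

There are 34 blocks that are not medium.
There is 1 small metal block.
The claim requires 34 > 34 × 1 = 34, which does not hold.

False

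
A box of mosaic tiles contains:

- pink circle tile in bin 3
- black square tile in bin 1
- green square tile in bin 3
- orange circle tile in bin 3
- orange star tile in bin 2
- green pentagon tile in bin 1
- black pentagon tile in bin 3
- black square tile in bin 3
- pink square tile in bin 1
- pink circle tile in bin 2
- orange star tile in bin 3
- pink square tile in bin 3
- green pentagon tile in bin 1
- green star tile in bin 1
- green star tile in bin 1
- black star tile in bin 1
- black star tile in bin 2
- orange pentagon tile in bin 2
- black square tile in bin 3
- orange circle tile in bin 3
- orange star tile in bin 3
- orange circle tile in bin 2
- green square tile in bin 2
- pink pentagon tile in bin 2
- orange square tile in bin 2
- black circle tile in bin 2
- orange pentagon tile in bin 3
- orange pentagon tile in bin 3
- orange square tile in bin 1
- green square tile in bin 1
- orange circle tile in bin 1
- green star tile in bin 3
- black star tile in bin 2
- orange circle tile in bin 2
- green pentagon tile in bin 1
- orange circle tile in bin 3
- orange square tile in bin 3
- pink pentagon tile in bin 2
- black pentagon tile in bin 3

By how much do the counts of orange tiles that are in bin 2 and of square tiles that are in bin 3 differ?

0

orange tiles in bin 2: 5. square tiles in bin 3: 5.
|5 − 5| = 5 − 5 = 0.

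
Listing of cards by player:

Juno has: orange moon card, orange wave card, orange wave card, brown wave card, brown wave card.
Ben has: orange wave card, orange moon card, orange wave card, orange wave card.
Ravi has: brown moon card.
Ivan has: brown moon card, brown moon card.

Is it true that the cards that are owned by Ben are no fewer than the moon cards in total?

|cards owned by Ben| = 4.
|moon cards| = 5.
The claim requires 4 ≥ 5, which does not hold.

False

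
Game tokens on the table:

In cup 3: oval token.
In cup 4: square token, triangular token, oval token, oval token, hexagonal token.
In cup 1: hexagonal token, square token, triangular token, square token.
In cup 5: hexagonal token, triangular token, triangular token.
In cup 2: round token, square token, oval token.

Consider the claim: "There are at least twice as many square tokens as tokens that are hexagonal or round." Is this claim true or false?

There are 4 square tokens.
There are 4 tokens that are hexagonal or round.
The claim requires 4 ≥ 2 × 4 = 8, which does not hold.

False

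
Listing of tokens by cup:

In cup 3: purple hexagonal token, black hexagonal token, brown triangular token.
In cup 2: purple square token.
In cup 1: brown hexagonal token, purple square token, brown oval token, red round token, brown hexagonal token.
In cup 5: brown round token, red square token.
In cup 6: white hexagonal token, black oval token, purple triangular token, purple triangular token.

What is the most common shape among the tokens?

hexagonal

Counts by shape: hexagonal 5, triangular 3, square 3, round 2, oval 2.
The maximum is 5, held uniquely by hexagonal.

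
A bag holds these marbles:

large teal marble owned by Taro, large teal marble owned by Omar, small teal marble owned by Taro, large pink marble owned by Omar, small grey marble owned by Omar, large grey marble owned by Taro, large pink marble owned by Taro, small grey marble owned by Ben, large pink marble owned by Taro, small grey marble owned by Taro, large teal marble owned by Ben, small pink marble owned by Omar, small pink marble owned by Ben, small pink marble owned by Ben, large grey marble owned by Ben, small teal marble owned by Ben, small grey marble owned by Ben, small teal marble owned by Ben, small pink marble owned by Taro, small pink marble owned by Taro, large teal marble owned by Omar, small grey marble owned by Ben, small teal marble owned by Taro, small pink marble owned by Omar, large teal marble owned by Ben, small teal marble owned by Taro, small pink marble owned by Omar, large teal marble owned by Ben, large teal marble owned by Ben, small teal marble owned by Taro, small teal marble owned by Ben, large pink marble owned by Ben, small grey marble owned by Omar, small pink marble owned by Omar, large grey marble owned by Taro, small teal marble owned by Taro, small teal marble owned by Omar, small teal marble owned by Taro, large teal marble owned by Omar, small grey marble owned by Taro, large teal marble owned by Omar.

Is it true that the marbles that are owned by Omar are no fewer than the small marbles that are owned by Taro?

True

marbles owned by Omar: 12.
small marbles owned by Taro: 10.
The claim requires 12 ≥ 10, which holds.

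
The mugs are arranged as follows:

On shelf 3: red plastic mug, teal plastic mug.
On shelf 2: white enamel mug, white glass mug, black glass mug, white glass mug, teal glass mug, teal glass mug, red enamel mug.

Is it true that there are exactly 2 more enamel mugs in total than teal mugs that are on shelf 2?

False

|enamel mugs| = 2.
|teal mugs on shelf 2| = 2.
The claim requires 2 − 2 (= 0) to equal 2, which does not hold.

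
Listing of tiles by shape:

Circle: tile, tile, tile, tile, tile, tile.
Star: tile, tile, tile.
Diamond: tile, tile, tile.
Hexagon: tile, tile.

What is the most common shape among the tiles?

Counts by shape: circle 6, star 3, diamond 3, hexagon 2.
The maximum is 6, held uniquely by circle.

circle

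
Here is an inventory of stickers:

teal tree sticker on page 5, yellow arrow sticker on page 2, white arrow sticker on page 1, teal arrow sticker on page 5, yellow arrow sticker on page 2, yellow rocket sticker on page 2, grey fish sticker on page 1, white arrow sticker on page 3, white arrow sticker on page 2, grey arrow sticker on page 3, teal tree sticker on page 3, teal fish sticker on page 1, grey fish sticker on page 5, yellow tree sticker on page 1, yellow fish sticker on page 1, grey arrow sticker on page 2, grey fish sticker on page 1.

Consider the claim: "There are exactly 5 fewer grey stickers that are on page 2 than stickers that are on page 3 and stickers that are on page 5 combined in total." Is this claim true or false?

True

There is 1 grey sticker on page 2.
stickers on page 3: 3; stickers on page 5: 3; combined: 3 + 3 = 6.
The claim requires 6 − 1 (= 5) to equal 5, which holds.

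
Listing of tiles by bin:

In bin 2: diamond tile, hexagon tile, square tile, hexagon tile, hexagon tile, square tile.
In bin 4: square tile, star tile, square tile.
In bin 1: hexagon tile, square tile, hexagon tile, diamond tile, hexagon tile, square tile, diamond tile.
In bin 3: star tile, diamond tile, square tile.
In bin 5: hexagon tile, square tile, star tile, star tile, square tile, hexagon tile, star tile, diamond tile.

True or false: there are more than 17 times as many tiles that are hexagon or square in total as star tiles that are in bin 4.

False

tiles that are hexagon or square: 17.
star tiles in bin 4: 1.
The claim requires 17 > 17 × 1 = 17, which does not hold.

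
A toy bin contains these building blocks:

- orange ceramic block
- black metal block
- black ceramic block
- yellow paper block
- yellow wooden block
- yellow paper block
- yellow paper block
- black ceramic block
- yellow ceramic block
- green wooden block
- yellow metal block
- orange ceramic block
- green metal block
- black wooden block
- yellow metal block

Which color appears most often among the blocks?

yellow

Counts by color: yellow 7, black 4, orange 2, green 2.
The maximum is 7, held uniquely by yellow.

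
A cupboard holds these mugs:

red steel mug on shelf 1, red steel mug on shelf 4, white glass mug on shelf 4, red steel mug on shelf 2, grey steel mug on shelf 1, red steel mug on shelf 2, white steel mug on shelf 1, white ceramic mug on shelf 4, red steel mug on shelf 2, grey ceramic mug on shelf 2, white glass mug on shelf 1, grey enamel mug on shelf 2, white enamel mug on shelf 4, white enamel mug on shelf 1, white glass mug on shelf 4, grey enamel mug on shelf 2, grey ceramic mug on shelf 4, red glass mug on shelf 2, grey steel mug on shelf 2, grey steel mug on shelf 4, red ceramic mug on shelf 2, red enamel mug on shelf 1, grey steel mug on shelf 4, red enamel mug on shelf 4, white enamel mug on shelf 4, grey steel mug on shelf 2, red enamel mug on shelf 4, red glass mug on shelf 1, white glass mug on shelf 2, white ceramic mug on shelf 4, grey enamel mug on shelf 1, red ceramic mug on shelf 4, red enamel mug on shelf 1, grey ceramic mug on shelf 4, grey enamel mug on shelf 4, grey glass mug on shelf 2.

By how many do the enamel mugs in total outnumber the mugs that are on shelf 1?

2

enamel mugs: 11.
mugs on shelf 1: 9.
11 − 9 = 2.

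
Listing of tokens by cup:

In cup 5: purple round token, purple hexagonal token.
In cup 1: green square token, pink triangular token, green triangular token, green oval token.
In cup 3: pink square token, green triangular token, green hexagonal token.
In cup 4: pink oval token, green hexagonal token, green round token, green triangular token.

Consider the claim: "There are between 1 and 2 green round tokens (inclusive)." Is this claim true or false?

There is 1 green round token.
The claim requires 1 ≤ 1 ≤ 2, which holds.

True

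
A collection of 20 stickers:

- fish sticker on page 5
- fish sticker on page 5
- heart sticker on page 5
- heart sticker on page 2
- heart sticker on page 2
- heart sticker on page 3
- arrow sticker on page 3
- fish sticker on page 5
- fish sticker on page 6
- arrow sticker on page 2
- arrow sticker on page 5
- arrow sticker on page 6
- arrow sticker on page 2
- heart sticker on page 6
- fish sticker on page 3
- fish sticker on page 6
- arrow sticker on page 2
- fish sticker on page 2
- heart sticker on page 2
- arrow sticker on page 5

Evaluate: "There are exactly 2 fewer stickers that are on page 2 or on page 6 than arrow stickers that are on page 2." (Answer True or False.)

False

There are 11 stickers on page 2 or on page 6.
There are 3 arrow stickers on page 2.
The claim requires 3 − 11 (= -8) to equal 2, which does not hold.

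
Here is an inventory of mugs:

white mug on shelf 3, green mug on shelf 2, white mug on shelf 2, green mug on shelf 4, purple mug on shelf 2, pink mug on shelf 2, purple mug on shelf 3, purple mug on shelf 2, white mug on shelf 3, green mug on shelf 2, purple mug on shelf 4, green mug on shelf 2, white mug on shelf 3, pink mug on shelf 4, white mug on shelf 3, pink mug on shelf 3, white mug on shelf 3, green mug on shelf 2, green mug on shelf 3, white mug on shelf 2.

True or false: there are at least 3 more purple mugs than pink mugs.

purple mugs: 4.
pink mugs: 3.
The claim requires 4 − 3 = 1 ≥ 3, which does not hold.

False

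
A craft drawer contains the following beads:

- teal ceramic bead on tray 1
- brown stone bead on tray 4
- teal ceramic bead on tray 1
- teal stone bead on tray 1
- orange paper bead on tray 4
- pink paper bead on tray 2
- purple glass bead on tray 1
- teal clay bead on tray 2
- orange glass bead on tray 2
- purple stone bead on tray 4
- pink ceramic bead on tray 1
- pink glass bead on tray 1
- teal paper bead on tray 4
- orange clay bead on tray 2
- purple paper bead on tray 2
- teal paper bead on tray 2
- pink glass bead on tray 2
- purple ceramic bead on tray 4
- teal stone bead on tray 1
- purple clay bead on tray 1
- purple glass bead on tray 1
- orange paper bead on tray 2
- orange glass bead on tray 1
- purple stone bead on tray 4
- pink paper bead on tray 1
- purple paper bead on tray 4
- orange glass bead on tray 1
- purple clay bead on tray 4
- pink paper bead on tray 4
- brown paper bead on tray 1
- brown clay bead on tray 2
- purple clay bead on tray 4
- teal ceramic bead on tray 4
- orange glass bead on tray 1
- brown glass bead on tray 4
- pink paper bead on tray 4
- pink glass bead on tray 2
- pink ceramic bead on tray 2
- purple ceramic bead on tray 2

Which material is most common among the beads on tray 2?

paper

Counts by material (restricted to beads on tray 2): paper 4, glass 3, clay 3, ceramic 2.
The maximum is 4, held uniquely by paper.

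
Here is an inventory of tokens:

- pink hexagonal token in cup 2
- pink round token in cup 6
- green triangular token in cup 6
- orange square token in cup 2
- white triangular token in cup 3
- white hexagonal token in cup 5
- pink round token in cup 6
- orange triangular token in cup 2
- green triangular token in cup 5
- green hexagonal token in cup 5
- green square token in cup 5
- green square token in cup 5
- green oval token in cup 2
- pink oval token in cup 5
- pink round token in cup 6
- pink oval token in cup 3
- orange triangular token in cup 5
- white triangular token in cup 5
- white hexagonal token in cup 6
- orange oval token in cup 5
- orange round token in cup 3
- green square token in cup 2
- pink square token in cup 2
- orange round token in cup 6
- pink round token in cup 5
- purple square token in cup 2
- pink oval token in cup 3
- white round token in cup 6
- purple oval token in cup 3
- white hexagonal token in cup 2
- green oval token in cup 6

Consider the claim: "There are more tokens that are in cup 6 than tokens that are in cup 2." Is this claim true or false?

There are 8 tokens in cup 6.
There are 8 tokens in cup 2.
The claim requires 8 > 8, which does not hold.

False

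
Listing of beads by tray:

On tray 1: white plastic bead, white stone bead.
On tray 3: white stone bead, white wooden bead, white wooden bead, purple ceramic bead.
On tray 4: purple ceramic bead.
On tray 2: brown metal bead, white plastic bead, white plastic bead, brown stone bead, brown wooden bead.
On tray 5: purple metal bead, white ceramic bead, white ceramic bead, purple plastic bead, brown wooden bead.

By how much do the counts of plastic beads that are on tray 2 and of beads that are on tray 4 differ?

plastic beads on tray 2: 2. beads on tray 4: 1.
|2 − 1| = 2 − 1 = 1.

1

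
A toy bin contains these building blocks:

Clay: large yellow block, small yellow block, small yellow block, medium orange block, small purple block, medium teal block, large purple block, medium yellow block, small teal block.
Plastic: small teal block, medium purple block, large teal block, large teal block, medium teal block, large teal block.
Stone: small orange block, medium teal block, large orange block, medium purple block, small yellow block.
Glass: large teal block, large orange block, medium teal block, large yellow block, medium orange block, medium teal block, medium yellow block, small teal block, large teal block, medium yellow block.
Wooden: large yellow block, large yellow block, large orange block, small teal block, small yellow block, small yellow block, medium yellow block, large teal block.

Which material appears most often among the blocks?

glass

Counts by material: glass 10, clay 9, wooden 8, plastic 6, stone 5.
The maximum is 10, held uniquely by glass.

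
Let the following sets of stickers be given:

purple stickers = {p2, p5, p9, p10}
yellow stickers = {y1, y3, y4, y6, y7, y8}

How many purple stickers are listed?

4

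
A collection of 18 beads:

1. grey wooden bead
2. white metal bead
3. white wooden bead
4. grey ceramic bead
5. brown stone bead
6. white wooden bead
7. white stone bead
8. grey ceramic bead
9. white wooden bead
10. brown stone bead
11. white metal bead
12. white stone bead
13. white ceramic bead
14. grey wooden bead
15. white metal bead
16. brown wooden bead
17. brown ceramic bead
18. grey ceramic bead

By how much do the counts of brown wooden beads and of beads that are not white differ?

brown wooden beads: 1. beads that are not white: 9.
|1 − 9| = 9 − 1 = 8.

8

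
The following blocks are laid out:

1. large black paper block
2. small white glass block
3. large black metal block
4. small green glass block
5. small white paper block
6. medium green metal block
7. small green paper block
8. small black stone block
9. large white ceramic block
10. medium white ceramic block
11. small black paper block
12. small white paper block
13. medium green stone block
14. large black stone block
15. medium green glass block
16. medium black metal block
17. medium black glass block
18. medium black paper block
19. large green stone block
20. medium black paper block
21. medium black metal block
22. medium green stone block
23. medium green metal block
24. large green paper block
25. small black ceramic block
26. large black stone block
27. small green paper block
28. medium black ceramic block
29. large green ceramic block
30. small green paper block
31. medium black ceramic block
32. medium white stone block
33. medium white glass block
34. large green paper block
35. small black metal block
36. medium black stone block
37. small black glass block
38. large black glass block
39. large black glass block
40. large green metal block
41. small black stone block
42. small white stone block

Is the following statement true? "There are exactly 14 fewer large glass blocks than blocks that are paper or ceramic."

False

large glass blocks: 2.
blocks that are paper or ceramic: 17.
The claim requires 17 − 2 (= 15) to equal 14, which does not hold.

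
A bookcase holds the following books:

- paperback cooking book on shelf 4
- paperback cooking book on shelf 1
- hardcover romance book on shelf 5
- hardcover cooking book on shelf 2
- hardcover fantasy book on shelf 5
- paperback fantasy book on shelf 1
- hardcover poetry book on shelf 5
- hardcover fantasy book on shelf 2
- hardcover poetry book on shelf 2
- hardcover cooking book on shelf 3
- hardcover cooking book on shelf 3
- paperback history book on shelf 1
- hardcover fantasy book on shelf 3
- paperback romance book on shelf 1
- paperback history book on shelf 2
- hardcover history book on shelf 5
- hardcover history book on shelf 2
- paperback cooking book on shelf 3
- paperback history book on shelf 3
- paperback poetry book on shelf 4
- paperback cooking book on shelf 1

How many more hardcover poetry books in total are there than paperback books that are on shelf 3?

0

hardcover poetry books: 2.
paperback books on shelf 3: 2.
2 − 2 = 0.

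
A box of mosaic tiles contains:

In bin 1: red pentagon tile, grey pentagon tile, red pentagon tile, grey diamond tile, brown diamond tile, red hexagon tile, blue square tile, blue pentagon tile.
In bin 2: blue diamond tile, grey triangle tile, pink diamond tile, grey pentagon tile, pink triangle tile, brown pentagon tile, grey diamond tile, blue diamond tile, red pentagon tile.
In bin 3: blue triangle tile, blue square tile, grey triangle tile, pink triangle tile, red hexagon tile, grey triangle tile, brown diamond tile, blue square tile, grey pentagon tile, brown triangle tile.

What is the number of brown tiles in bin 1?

1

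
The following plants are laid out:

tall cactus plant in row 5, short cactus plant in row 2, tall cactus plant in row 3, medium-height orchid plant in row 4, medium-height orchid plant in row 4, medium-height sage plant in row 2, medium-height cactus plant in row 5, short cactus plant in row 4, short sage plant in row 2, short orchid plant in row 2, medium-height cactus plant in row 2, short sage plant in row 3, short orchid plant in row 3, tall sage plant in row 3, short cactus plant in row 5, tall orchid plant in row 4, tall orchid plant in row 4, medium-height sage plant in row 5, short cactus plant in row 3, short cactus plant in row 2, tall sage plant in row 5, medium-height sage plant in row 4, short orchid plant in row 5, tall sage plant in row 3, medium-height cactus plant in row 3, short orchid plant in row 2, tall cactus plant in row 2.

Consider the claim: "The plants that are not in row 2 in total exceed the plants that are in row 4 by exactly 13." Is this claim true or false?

True

plants that are not in row 2: 19.
plants in row 4: 6.
The claim requires 19 − 6 (= 13) to equal 13, which holds.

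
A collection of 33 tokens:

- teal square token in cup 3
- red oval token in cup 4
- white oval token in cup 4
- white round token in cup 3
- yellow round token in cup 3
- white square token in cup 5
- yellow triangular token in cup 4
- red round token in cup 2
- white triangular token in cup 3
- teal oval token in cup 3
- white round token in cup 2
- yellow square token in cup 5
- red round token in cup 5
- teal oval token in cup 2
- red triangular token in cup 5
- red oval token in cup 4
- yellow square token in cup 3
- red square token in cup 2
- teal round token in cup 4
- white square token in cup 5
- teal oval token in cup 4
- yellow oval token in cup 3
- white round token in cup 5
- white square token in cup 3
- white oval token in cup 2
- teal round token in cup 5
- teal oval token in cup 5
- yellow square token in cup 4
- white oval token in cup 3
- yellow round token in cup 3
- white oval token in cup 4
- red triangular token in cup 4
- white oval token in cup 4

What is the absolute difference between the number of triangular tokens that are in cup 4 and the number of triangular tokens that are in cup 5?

1

triangular tokens in cup 4: 2. triangular tokens in cup 5: 1.
|2 − 1| = 2 − 1 = 1.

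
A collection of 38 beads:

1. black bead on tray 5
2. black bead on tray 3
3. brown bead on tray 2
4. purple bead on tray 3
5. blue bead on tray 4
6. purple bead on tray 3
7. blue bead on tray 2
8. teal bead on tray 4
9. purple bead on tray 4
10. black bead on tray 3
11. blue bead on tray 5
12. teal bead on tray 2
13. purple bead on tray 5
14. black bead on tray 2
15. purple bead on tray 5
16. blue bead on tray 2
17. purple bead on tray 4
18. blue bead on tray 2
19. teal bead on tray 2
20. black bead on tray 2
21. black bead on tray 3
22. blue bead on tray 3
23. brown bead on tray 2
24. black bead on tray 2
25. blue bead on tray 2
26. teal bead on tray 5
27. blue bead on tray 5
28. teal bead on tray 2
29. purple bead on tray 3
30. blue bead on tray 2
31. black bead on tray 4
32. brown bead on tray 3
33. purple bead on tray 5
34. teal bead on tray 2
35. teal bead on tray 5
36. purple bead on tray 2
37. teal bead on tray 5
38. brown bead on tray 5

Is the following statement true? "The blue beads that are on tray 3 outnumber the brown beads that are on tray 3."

False

There is 1 blue bead on tray 3.
There is 1 brown bead on tray 3.
The claim requires 1 > 1, which does not hold.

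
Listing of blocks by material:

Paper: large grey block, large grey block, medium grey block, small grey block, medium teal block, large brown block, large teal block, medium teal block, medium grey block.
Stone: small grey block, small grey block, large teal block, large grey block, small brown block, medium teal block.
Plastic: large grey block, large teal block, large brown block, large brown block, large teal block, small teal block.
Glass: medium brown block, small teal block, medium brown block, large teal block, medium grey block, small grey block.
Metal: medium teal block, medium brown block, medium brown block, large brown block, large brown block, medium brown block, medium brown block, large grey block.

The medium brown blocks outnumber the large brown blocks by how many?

medium brown blocks: 6.
large brown blocks: 5.
6 − 5 = 1.

1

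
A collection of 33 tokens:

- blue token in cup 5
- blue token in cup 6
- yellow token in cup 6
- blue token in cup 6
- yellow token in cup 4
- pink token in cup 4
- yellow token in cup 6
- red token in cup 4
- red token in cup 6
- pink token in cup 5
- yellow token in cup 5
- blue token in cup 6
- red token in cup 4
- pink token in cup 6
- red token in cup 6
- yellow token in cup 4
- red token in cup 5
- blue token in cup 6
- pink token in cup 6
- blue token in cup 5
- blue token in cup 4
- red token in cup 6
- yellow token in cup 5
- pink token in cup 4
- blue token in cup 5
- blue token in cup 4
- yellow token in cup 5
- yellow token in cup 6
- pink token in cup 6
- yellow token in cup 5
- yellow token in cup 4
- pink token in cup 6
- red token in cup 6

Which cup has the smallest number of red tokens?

cup 5

Counts by cup (restricted to red tokens): cup 6→4, cup 4→2, cup 5→1.
The minimum is 1, held uniquely by cup 5.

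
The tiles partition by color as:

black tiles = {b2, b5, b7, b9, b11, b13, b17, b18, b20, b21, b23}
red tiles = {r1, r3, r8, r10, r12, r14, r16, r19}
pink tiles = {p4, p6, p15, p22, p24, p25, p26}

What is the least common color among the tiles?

pink

Counts by color: black 11, red 8, pink 7.
The minimum is 7, held uniquely by pink.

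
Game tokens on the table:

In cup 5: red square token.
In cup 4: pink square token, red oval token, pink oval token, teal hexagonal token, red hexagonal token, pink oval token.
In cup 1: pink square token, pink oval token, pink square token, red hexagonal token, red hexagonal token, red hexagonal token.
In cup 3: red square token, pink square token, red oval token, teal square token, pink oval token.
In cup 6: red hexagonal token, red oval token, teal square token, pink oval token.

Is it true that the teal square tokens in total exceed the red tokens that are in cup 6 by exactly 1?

False

|teal square tokens| = 2.
|red tokens in cup 6| = 2.
The claim requires 2 − 2 (= 0) to equal 1, which does not hold.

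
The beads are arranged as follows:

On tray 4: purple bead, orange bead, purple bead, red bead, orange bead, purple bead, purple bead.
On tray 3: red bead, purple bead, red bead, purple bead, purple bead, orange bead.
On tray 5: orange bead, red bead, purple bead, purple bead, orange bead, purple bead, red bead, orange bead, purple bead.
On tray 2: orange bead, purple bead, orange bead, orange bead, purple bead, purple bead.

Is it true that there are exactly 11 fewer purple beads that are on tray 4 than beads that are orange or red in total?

There are 4 purple beads on tray 4.
There are 14 beads that are orange or red.
The claim requires 14 − 4 (= 10) to equal 11, which does not hold.

False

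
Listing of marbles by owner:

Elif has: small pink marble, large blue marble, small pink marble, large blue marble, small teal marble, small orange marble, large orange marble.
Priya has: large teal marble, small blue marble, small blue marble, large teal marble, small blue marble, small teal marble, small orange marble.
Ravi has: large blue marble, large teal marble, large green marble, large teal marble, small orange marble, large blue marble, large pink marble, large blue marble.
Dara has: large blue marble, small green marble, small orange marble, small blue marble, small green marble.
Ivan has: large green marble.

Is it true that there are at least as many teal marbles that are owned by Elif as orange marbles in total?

False

Count of teal marbles owned by Elif: 1.
There are 5 orange marbles.
The claim requires 1 ≥ 5, which does not hold.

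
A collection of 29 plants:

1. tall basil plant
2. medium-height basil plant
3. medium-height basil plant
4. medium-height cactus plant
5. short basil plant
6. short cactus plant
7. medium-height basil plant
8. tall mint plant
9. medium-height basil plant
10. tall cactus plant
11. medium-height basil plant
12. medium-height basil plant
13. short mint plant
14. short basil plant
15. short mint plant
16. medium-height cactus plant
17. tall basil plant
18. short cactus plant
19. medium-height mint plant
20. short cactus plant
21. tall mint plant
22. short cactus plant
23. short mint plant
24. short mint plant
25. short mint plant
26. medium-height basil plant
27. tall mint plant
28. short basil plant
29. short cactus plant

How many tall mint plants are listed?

3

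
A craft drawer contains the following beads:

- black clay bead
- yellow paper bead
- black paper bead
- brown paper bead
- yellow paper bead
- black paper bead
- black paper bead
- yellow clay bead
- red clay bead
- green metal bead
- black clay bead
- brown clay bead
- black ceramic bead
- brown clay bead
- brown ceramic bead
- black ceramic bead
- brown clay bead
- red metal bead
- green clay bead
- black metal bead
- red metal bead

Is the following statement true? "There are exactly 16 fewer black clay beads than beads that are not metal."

False

There are 2 black clay beads.
There are 17 beads that are not metal.
The claim requires 17 − 2 (= 15) to equal 16, which does not hold.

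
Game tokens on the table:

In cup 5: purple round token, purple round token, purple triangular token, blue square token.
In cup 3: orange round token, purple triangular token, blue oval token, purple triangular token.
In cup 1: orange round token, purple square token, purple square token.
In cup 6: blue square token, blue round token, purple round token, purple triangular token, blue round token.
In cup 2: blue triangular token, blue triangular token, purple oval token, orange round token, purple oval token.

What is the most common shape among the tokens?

round

Counts by shape: round 8, triangular 6, square 4, oval 3.
The maximum is 8, held uniquely by round.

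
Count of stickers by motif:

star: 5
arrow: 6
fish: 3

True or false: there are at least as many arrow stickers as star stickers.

True

|arrow stickers| = 6.
|star stickers| = 5.
The claim requires 6 ≥ 5, which holds.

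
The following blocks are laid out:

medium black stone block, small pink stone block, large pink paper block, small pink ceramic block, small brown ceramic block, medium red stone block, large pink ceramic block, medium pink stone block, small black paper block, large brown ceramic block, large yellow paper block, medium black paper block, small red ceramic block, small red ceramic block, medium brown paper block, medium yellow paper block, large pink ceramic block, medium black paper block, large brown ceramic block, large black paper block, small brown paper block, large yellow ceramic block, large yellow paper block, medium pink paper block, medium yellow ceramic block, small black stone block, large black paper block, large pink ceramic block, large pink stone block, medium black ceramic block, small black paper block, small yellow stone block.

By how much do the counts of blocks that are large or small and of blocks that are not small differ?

blocks that are large or small: 22. blocks that are not small: 22.
|22 − 22| = 22 − 22 = 0.

0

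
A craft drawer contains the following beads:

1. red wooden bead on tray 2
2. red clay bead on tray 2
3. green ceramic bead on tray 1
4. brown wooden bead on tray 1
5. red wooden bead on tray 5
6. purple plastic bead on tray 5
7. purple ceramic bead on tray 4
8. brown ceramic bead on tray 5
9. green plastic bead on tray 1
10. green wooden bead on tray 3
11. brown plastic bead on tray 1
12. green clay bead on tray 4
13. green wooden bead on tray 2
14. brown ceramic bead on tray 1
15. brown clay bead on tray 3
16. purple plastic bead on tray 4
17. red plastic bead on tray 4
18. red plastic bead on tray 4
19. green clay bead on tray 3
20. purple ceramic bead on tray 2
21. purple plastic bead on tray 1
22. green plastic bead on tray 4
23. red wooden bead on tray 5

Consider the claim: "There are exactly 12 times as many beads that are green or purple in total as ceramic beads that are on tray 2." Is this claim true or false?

True

There are 12 beads that are green or purple.
There is 1 ceramic bead on tray 2.
The claim requires 12 = 12 × 1 = 12, which holds.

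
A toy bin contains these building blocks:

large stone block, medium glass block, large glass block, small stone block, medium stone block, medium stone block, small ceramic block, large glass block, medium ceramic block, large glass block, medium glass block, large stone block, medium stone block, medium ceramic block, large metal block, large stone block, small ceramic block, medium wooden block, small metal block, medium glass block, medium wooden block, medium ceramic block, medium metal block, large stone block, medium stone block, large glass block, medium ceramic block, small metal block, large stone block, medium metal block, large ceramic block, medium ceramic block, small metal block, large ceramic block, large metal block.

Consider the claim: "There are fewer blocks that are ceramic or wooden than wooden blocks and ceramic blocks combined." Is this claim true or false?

False

blocks that are ceramic or wooden: 11.
wooden blocks: 2; ceramic blocks: 9; combined: 2 + 9 = 11.
The claim requires 11 < 11, which does not hold.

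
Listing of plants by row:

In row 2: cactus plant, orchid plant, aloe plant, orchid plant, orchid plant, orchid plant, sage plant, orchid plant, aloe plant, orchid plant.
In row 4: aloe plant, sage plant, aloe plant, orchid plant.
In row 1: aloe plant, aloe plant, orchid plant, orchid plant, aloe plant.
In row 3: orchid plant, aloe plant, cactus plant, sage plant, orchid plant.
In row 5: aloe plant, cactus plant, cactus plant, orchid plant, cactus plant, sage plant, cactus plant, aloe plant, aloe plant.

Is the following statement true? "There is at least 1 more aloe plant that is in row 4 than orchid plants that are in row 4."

aloe plants in row 4: 2.
orchid plants in row 4: 1.
The claim requires 2 − 1 = 1 ≥ 1, which holds.

True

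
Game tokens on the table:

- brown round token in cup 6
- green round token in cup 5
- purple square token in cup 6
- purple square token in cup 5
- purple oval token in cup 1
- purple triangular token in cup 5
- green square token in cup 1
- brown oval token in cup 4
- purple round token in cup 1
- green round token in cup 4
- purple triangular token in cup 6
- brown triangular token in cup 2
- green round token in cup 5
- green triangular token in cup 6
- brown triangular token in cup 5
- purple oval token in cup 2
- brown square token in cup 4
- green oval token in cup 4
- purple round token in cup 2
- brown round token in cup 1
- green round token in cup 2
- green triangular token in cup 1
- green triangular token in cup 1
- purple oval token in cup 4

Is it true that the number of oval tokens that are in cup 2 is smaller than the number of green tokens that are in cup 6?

|oval tokens in cup 2| = 1.
|green tokens in cup 6| = 1.
The claim requires 1 < 1, which does not hold.

False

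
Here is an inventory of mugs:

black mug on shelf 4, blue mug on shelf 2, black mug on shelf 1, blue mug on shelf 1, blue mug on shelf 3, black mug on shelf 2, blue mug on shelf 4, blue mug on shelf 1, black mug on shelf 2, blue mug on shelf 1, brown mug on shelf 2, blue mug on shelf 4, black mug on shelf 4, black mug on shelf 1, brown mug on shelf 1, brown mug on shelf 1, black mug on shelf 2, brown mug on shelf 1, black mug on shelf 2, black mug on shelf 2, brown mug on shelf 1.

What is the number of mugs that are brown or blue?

blue: 7; brown: 5; together 7 + 5 = 12.

12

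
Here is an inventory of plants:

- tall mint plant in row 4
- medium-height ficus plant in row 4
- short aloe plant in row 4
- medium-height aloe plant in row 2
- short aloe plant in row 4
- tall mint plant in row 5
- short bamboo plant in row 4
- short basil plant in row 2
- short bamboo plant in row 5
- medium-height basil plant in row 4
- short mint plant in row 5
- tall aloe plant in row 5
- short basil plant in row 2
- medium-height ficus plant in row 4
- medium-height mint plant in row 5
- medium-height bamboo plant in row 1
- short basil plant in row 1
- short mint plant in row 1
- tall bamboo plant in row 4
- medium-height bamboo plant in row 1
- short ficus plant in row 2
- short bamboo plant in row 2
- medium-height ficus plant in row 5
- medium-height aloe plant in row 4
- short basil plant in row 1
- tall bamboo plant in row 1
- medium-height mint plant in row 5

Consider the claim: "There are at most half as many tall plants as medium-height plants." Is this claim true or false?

True

tall plants: 5.
medium-height plants: 10.
The claim requires 2 × 5 = 10 ≤ 10, which holds.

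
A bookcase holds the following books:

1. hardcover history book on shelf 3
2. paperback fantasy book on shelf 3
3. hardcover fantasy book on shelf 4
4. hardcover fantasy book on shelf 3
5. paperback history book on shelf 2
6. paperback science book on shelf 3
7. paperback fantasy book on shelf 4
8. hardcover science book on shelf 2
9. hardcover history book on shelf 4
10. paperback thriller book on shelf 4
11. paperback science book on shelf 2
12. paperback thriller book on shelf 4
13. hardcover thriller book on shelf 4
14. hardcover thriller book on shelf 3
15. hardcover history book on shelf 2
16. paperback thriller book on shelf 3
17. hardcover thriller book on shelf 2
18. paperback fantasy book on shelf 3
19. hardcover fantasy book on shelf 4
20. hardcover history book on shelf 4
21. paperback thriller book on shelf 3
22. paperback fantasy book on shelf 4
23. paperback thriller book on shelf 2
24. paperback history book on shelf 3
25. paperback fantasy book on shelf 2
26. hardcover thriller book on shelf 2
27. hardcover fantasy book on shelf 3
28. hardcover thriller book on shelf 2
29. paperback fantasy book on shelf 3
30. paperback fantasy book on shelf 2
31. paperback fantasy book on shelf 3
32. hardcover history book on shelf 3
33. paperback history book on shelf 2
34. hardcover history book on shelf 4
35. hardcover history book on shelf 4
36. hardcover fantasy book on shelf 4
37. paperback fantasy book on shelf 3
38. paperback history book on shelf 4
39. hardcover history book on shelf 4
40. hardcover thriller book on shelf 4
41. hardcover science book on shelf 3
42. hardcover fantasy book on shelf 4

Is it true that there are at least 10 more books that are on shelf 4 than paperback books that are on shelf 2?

True

There are 16 books on shelf 4.
There are 6 paperback books on shelf 2.
The claim requires 16 − 6 = 10 ≥ 10, which holds.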